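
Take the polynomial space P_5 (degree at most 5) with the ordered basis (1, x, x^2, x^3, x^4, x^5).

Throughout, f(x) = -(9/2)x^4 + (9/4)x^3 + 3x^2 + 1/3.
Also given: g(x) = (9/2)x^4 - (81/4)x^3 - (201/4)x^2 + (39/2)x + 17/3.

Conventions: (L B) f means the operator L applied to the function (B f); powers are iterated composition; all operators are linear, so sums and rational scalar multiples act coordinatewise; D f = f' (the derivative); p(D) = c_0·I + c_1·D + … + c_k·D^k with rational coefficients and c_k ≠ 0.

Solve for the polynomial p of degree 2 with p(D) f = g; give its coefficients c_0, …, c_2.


D^0 f = -(9/2)x^4 + (9/4)x^3 + 3x^2 + 1/3
D^1 f = -18x^3 + (27/4)x^2 + 6x
D^2 f = -54x^2 + (27/2)x + 6
matching coefficients of g against c_0 f + c_1 Df + … from the top degree down determines the c_i
solution: c_0 = -1, c_1 = 1, c_2 = 1

p(D) = -I + D + D^2, i.e. c_0 = -1, c_1 = 1, c_2 = 1


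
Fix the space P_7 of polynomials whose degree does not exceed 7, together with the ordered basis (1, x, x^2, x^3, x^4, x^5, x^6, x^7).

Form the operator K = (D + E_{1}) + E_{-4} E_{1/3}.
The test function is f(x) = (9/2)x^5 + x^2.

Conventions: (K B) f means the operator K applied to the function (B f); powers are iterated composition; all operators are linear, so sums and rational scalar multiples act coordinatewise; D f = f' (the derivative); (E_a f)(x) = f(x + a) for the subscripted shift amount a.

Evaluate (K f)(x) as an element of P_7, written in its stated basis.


D f = (45/2)x^4 + 2x
E_{1} f = (9/2)x^5 + (45/2)x^4 + 45x^3 + 46x^2 + (49/2)x + 11/2
(D + E_{1}) f = (9/2)x^5 + 45x^4 + 45x^3 + 46x^2 + (53/2)x + 11/2
E_{1/3} f = (9/2)x^5 + (15/2)x^4 + 5x^3 + (8/3)x^2 + (17/18)x + 7/54
E_{-4} E_{1/3} f = (9/2)x^5 - (165/2)x^4 + 605x^3 - (6652/3)x^2 + (73073/18)x - 160325/54
((D + E_{1}) + E_{-4} E_{1/3}) f = 9x^5 - (75/2)x^4 + 650x^3 - (6514/3)x^2 + (36775/9)x - 80014/27

the image equals g(x) = 9x^5 - (75/2)x^4 + 650x^3 - (6514/3)x^2 + (36775/9)x - 80014/27


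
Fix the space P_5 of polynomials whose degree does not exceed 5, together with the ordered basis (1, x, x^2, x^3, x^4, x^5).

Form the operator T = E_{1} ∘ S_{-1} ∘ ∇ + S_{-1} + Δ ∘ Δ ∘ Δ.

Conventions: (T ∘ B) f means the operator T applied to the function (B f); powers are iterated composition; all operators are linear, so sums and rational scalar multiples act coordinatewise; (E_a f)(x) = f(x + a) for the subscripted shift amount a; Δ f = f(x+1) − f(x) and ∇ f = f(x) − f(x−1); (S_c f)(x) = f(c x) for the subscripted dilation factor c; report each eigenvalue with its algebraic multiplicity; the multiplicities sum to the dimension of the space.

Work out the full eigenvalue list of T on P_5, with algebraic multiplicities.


image of 1: 1
image of x: -x + 1
image of x^2: x^2 - 2x - 3
image of x^3: -x^3 + 3x^2 + 9x + 13
image of x^4: x^4 - 4x^3 - 18x^2 - 4x + 21
image of x^5: -x^5 + 5x^4 + 30x^3 + 130x^2 + 255x + 181
the matrix is upper triangular; its diagonal is (1, -1, 1, -1, 1, -1)
for a triangular matrix the eigenvalues are the diagonal entries, with algebraic multiplicity their repetition count

λ = -1 (multiplicity 3), λ = 1 (multiplicity 3)


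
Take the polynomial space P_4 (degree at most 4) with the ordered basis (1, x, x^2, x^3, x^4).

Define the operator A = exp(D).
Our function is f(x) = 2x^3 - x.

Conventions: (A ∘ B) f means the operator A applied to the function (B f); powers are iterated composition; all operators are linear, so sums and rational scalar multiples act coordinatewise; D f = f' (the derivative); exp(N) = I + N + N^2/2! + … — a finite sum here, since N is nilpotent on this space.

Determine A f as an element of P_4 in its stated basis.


the image equals g(x) = 2x^3 + 6x^2 + 5x + 1

order-1 term: 6x^2 - 1
order-2 term: 6x
order-3 term: 2
the series for exp(D) f terminates at order 3
exp(D) f = 2x^3 + 6x^2 + 5x + 1


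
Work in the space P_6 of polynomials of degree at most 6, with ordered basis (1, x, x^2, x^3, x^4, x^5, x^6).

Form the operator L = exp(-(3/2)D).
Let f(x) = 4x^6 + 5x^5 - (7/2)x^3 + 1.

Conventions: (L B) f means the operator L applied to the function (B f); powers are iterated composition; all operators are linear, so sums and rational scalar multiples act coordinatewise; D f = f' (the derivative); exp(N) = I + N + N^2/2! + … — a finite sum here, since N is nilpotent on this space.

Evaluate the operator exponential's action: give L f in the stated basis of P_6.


the image equals g(x) = 4x^6 - 31x^5 + (195/2)x^4 - 161x^3 + (603/4)x^2 - (1269/16)x + 653/32

order-1 term: -36x^5 - (75/2)x^4 + (63/4)x^2
order-2 term: 135x^4 + (225/2)x^3 - (189/8)x
order-3 term: -270x^3 - (675/4)x^2 + 189/16
order-4 term: (1215/4)x^2 + (2025/16)x
order-5 term: -(729/4)x - 1215/32
order-6 term: 729/16
the series for exp(-(3/2)D) f terminates at order 6
exp(-(3/2)D) f = 4x^6 - 31x^5 + (195/2)x^4 - 161x^3 + (603/4)x^2 - (1269/16)x + 653/32


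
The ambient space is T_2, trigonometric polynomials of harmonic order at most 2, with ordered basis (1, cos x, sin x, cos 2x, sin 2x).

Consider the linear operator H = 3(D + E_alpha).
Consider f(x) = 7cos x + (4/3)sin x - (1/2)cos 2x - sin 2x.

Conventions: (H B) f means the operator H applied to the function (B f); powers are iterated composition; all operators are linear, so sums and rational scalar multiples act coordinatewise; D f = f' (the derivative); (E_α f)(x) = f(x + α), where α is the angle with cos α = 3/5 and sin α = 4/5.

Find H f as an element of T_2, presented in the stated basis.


g(x) = (99/5)cos x - (177/5)sin x - (423/50)cos 2x + (132/25)sin 2x

D f = (4/3)cos x - 7sin x - 2cos 2x + sin 2x
E_alpha f = (79/15)cos x - (24/5)sin x - (41/50)cos 2x + (19/25)sin 2x
(D + E_alpha) f = (33/5)cos x - (59/5)sin x - (141/50)cos 2x + (44/25)sin 2x
(3(D + E_alpha)) f = (99/5)cos x - (177/5)sin x - (423/50)cos 2x + (132/25)sin 2x


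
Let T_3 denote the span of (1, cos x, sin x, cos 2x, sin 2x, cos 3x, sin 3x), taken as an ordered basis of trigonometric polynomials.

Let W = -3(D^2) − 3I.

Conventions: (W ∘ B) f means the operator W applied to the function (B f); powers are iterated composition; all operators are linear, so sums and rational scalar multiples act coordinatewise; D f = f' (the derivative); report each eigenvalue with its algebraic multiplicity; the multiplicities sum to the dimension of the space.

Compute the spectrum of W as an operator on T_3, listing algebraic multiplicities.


image of 1: -3
image of cos x: 0
image of sin x: 0
image of cos 2x: 9cos 2x
image of sin 2x: 9sin 2x
image of cos 3x: 24cos 3x
image of sin 3x: 24sin 3x
the matrix is diagonal; its diagonal is (-3, 0, 0, 9, 9, 24, 24)
for a triangular matrix the eigenvalues are the diagonal entries, with algebraic multiplicity their repetition count

λ = -3 (multiplicity 1), λ = 0 (multiplicity 2), λ = 9 (multiplicity 2), λ = 24 (multiplicity 2)


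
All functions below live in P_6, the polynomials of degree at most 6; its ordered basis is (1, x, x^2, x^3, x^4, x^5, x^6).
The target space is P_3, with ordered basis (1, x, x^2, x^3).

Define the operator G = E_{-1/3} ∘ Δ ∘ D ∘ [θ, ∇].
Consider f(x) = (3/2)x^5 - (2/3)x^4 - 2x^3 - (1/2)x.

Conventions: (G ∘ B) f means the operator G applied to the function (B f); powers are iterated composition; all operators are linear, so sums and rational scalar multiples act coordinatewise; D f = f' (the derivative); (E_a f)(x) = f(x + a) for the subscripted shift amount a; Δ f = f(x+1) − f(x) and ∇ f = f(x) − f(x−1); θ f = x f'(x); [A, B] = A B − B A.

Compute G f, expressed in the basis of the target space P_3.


∇ f = (15/2)x^4 - (53/3)x^3 + 13x^2 - (25/6)x - 1/3
θ ∇ f = 30x^4 - 53x^3 + 26x^2 - (25/6)x
θ f = (15/2)x^5 - (8/3)x^4 - 6x^3 - (1/2)x
∇ θ f = (75/2)x^4 - (257/3)x^3 + 73x^2 - (181/6)x + 11/3
[θ, ∇] f = -(15/2)x^4 + (98/3)x^3 - 47x^2 + 26x - 11/3
D [θ, ∇] f = -30x^3 + 98x^2 - 94x + 26
Δ D [θ, ∇] f = -90x^2 + 106x - 26
E_{-1/3} Δ D [θ, ∇] f = -90x^2 + 166x - 214/3

the image equals g(x) = -90x^2 + 166x - 214/3


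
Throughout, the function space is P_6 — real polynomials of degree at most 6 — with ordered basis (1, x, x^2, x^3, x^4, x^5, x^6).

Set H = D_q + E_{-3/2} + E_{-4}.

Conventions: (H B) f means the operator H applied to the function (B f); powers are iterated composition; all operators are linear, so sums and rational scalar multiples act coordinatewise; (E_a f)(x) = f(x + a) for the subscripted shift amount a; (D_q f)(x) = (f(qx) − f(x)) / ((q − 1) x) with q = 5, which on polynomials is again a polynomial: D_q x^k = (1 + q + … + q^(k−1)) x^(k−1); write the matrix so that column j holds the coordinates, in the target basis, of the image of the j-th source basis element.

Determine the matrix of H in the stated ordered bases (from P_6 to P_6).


image of 1: 2
image of x: 2x - 9/2
image of x^2: 2x^2 - 5x + 73/4
image of x^3: 2x^3 + (29/2)x^2 + (219/4)x - 539/8
image of x^4: 2x^4 + 134x^3 + (219/2)x^2 - (539/2)x + 4177/16
image of x^5: 2x^5 + (1507/2)x^4 + (365/2)x^3 - (2695/4)x^2 + (20885/16)x - 33011/32
image of x^6: 2x^6 + 3873x^5 + (1095/4)x^4 - (2695/2)x^3 + (62655/16)x^2 - (99033/16)x + 262873/64
each image's coordinates form column j of the matrix

the matrix is [[2, -9/2, 73/4, -539/8, 4177/16, -33011/32, 262873/64]; [0, 2, -5, 219/4, -539/2, 20885/16, -99033/16]; [0, 0, 2, 29/2, 219/2, -2695/4, 62655/16]; [0, 0, 0, 2, 134, 365/2, -2695/2]; [0, 0, 0, 0, 2, 1507/2, 1095/4]; [0, 0, 0, 0, 0, 2, 3873]; [0, 0, 0, 0, 0, 0, 2]] (rows listed top to bottom)


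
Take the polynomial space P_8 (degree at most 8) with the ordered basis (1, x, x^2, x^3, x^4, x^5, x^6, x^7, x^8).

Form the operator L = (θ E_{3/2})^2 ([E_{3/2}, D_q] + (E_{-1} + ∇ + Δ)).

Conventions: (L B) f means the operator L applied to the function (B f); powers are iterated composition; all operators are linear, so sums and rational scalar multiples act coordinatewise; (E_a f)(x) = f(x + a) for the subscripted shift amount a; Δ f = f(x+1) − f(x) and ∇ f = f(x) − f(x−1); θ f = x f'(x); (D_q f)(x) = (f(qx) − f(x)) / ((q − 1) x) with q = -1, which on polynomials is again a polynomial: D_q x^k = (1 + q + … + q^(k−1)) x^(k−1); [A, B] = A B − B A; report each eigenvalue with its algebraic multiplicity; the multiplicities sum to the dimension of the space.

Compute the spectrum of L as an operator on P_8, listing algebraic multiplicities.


image of 1: 0
image of x: x
image of x^2: 4x^2 + 11x
image of x^3: 9x^3 + 57x^2 + 87x
image of x^4: 16x^4 + 162x^3 + 504x^2 + 490x
image of x^5: 25x^5 + 350x^4 + 1854x^3 + 4234x^2 + (6913/2)x
image of x^6: 36x^6 + 645x^5 + 4416x^4 + 14706x^3 + 23694x^2 + (29253/2)x
image of x^7: 49x^7 + 1071x^6 + 9885x^5 + 48134x^4 + (259173/2)x^3 + (363849/2)x^2 + (1652053/16)x
image of x^8: 64x^8 + 1652x^7 + 17712x^6 + 103820x^5 + 358816x^4 + 727362x^3 + 795271x^2 + (1436171/4)x
the matrix is upper triangular; its diagonal is (0, 1, 4, 9, 16, 25, 36, 49, 64)
for a triangular matrix the eigenvalues are the diagonal entries, with algebraic multiplicity their repetition count

λ = 0 (multiplicity 1), λ = 1 (multiplicity 1), λ = 4 (multiplicity 1), λ = 9 (multiplicity 1), λ = 16 (multiplicity 1), λ = 25 (multiplicity 1), λ = 36 (multiplicity 1), λ = 49 (multiplicity 1), λ = 64 (multiplicity 1)


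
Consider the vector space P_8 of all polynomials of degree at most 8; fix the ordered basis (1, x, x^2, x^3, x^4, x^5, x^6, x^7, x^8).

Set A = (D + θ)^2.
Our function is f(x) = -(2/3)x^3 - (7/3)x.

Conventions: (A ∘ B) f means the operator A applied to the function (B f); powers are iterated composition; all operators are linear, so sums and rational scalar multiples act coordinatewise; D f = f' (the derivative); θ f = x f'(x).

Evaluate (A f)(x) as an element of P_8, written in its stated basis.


the image equals g(x) = -6x^3 - 10x^2 - (19/3)x - 7/3

D f = -2x^2 - 7/3
θ f = -2x^3 - (7/3)x
(D + θ) f = -2x^3 - 2x^2 - (7/3)x - 7/3
D (D + θ) f = -6x^2 - 4x - 7/3
θ (D + θ) f = -6x^3 - 4x^2 - (7/3)x
(D + θ) (D + θ) f = -6x^3 - 10x^2 - (19/3)x - 7/3


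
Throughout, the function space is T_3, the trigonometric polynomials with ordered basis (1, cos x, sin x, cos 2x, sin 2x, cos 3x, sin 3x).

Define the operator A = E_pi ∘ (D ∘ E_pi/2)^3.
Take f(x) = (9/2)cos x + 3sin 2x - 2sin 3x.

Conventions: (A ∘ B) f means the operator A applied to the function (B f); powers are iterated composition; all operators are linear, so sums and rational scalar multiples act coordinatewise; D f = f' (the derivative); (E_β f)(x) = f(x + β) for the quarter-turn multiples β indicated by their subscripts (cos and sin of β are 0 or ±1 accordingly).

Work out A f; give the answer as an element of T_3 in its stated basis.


the image equals g(x) = (9/2)cos x + 24cos 2x + 54sin 3x

E_pi/2 f = -(9/2)sin x - 3sin 2x + 2cos 3x
D E_pi/2 f = -(9/2)cos x - 6cos 2x - 6sin 3x
E_pi/2 (D ∘ E_pi/2) f = (9/2)sin x + 6cos 2x + 6cos 3x
D E_pi/2 (D ∘ E_pi/2) f = (9/2)cos x - 12sin 2x - 18sin 3x
E_pi/2 (D ∘ E_pi/2) (D ∘ E_pi/2) f = -(9/2)sin x + 12sin 2x + 18cos 3x
D E_pi/2 (D ∘ E_pi/2) (D ∘ E_pi/2) f = -(9/2)cos x + 24cos 2x - 54sin 3x
E_pi (D ∘ E_pi/2)^3 f = (9/2)cos x + 24cos 2x + 54sin 3x


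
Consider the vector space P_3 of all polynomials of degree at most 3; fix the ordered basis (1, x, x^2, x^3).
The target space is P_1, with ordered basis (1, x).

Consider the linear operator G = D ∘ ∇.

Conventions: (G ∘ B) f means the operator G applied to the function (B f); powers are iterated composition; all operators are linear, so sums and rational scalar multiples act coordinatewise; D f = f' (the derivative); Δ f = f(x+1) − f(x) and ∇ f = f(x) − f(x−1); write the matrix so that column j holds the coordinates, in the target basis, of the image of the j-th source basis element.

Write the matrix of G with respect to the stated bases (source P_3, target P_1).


the matrix is [[0, 0, 2, -3]; [0, 0, 0, 6]] (rows listed top to bottom)

image of 1: 0
image of x: 0
image of x^2: 2
image of x^3: 6x - 3
each image's coordinates form column j of the matrix


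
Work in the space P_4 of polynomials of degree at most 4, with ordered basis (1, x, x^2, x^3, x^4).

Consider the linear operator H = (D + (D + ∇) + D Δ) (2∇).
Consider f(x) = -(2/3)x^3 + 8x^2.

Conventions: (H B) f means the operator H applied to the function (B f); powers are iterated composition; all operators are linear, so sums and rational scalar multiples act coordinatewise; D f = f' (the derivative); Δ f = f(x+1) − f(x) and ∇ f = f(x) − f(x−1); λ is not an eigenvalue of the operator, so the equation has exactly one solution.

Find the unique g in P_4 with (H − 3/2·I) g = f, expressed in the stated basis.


write g with unknown coordinates in the stated basis and equate coefficients in (H − 3/2·I) g = f
solving from the highest basis element down gives g = (4/9)x^3 - (16/3)x^2 + (32/3)x - 416/9
check: H g = 16x - 208/3
so H g − 3/2·g = -(2/3)x^3 + 8x^2 = f ✓

the image equals g(x) = (4/9)x^3 - (16/3)x^2 + (32/3)x - 416/9


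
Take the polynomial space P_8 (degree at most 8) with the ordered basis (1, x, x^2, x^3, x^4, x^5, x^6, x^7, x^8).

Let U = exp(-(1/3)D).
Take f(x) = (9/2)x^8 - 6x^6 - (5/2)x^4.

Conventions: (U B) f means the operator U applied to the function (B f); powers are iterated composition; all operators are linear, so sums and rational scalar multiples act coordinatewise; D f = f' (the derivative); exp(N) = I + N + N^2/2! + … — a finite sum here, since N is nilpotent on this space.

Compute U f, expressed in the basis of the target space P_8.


g(x) = (9/2)x^8 - 12x^7 + 8x^6 + (8/3)x^5 - (155/18)x^4 + (182/27)x^3 - (211/81)x^2 + (122/243)x - 28/729

order-1 term: -12x^7 + 12x^5 + (10/3)x^3
order-2 term: 14x^6 - 10x^4 - (5/3)x^2
order-3 term: -(28/3)x^5 + (40/9)x^3 + (10/27)x
order-4 term: (35/9)x^4 - (10/9)x^2 - 5/162
order-5 term: -(28/27)x^3 + (4/27)x
order-6 term: (14/81)x^2 - 2/243
order-7 term: -(4/243)x
order-8 term: 1/1458
the series for exp(-(1/3)D) f terminates at order 8
exp(-(1/3)D) f = (9/2)x^8 - 12x^7 + 8x^6 + (8/3)x^5 - (155/18)x^4 + (182/27)x^3 - (211/81)x^2 + (122/243)x - 28/729


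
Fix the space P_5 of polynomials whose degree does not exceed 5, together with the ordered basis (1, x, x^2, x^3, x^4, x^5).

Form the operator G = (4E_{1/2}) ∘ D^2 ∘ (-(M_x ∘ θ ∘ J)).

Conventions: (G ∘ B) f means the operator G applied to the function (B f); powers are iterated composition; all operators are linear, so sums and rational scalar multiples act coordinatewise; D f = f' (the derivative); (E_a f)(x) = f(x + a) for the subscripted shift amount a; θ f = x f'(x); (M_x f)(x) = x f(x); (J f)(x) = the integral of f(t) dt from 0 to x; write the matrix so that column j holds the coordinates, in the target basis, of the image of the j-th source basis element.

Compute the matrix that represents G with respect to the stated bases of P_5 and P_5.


image of 1: -8
image of x: -24x - 12
image of x^2: -48x^2 - 48x - 12
image of x^3: -80x^3 - 120x^2 - 60x - 10
image of x^4: -120x^4 - 240x^3 - 180x^2 - 60x - 15/2
image of x^5: -168x^5 - 420x^4 - 420x^3 - 210x^2 - (105/2)x - 21/4
each image's coordinates form column j of the matrix

the matrix is [[-8, -12, -12, -10, -15/2, -21/4]; [0, -24, -48, -60, -60, -105/2]; [0, 0, -48, -120, -180, -210]; [0, 0, 0, -80, -240, -420]; [0, 0, 0, 0, -120, -420]; [0, 0, 0, 0, 0, -168]] (rows listed top to bottom)


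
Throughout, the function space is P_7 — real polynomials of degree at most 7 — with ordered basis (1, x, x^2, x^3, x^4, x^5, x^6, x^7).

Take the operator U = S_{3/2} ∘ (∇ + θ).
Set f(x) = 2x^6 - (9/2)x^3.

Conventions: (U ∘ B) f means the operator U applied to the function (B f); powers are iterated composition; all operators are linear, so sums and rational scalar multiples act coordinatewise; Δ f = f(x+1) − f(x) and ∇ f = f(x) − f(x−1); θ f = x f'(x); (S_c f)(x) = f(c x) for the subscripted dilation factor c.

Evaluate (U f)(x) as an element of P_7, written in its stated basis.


the result is g(x) = (2187/16)x^6 + (729/8)x^5 - (1215/8)x^4 + (1431/16)x^3 - (783/8)x^2 + (153/4)x - 13/2

∇ f = 12x^5 - 30x^4 + 40x^3 - (87/2)x^2 + (51/2)x - 13/2
θ f = 12x^6 - (27/2)x^3
(∇ + θ) f = 12x^6 + 12x^5 - 30x^4 + (53/2)x^3 - (87/2)x^2 + (51/2)x - 13/2
S_{3/2} (∇ + θ) f = (2187/16)x^6 + (729/8)x^5 - (1215/8)x^4 + (1431/16)x^3 - (783/8)x^2 + (153/4)x - 13/2


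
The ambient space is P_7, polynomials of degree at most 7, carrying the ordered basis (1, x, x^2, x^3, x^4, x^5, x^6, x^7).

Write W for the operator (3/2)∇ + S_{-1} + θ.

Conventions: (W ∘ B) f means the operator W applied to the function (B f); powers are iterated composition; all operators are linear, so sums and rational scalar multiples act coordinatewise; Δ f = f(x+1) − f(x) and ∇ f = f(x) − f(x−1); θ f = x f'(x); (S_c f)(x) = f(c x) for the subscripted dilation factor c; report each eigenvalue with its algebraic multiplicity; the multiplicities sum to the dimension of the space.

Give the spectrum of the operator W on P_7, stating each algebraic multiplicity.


image of 1: 1
image of x: 3/2
image of x^2: 3x^2 + 3x - 3/2
image of x^3: 2x^3 + (9/2)x^2 - (9/2)x + 3/2
image of x^4: 5x^4 + 6x^3 - 9x^2 + 6x - 3/2
image of x^5: 4x^5 + (15/2)x^4 - 15x^3 + 15x^2 - (15/2)x + 3/2
image of x^6: 7x^6 + 9x^5 - (45/2)x^4 + 30x^3 - (45/2)x^2 + 9x - 3/2
image of x^7: 6x^7 + (21/2)x^6 - (63/2)x^5 + (105/2)x^4 - (105/2)x^3 + (63/2)x^2 - (21/2)x + 3/2
the matrix is upper triangular; its diagonal is (1, 0, 3, 2, 5, 4, 7, 6)
for a triangular matrix the eigenvalues are the diagonal entries, with algebraic multiplicity their repetition count

λ = 0 (multiplicity 1), λ = 1 (multiplicity 1), λ = 2 (multiplicity 1), λ = 3 (multiplicity 1), λ = 4 (multiplicity 1), λ = 5 (multiplicity 1), λ = 6 (multiplicity 1), λ = 7 (multiplicity 1)


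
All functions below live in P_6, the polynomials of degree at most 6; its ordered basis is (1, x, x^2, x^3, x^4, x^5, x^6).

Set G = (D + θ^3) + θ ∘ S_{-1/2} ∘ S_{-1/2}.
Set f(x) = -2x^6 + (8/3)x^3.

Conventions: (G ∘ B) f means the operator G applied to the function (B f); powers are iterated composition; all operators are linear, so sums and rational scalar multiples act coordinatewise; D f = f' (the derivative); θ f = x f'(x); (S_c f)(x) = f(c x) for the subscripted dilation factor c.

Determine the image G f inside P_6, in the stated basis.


D f = -12x^5 + 8x^2
θ f = -12x^6 + 8x^3
θ θ f = -72x^6 + 24x^3
θ θ θ f = -432x^6 + 72x^3
(D + θ^3) f = -432x^6 - 12x^5 + 72x^3 + 8x^2
S_{-1/2} f = -(1/32)x^6 - (1/3)x^3
S_{-1/2} S_{-1/2} f = -(1/2048)x^6 + (1/24)x^3
θ S_{-1/2} S_{-1/2} f = -(3/1024)x^6 + (1/8)x^3
((D + θ^3) + θ ∘ S_{-1/2} ∘ S_{-1/2}) f = -(442371/1024)x^6 - 12x^5 + (577/8)x^3 + 8x^2

the result is g(x) = -(442371/1024)x^6 - 12x^5 + (577/8)x^3 + 8x^2


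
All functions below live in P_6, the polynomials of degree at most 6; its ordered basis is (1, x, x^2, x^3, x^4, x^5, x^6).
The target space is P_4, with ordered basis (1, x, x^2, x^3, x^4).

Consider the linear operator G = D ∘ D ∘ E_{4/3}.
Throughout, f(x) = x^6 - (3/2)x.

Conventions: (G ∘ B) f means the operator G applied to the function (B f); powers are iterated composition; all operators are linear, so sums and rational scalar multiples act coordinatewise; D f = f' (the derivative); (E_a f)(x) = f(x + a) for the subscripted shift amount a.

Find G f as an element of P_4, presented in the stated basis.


E_{4/3} f = x^6 + 8x^5 + (80/3)x^4 + (1280/27)x^3 + (1280/27)x^2 + (3853/162)x + 2638/729
D E_{4/3} f = 6x^5 + 40x^4 + (320/3)x^3 + (1280/9)x^2 + (2560/27)x + 3853/162
D D E_{4/3} f = 30x^4 + 160x^3 + 320x^2 + (2560/9)x + 2560/27

the result is g(x) = 30x^4 + 160x^3 + 320x^2 + (2560/9)x + 2560/27


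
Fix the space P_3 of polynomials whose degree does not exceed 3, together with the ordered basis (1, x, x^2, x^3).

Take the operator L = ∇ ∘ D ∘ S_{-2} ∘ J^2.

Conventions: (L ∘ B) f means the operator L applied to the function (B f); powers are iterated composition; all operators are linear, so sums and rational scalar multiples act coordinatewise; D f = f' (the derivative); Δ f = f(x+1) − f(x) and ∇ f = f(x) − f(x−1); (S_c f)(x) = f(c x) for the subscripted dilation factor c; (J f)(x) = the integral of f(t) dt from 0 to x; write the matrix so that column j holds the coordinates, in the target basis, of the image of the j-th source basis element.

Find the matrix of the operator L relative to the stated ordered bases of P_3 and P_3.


the matrix is [[4, 4, 16/3, 8]; [0, -8, -16, -32]; [0, 0, 16, 48]; [0, 0, 0, -32]] (rows listed top to bottom)

image of 1: 4
image of x: -8x + 4
image of x^2: 16x^2 - 16x + 16/3
image of x^3: -32x^3 + 48x^2 - 32x + 8
each image's coordinates form column j of the matrix


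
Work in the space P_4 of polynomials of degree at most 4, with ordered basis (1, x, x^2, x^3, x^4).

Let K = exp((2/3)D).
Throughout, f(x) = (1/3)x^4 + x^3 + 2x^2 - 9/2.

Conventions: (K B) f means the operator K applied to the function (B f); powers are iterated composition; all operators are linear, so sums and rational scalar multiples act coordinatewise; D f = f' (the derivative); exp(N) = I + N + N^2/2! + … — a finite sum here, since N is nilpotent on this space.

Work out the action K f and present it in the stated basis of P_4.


the image equals g(x) = (1/3)x^4 + (17/9)x^3 + (44/9)x^2 + (356/81)x - 1579/486

order-1 term: (8/9)x^3 + 2x^2 + (8/3)x
order-2 term: (8/9)x^2 + (4/3)x + 8/9
order-3 term: (32/81)x + 8/27
order-4 term: 16/243
the series for exp((2/3)D) f terminates at order 4
exp((2/3)D) f = (1/3)x^4 + (17/9)x^3 + (44/9)x^2 + (356/81)x - 1579/486


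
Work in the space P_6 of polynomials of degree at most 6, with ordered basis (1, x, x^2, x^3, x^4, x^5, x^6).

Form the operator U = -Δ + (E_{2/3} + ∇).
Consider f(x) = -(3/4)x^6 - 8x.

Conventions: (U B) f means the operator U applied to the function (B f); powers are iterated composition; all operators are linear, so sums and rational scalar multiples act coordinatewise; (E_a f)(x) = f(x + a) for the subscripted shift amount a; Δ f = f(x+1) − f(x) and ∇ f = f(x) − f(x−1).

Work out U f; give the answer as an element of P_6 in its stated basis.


Δ f = -(9/2)x^5 - (45/4)x^4 - 15x^3 - (45/4)x^2 - (9/2)x - 35/4
(-Δ) f = (9/2)x^5 + (45/4)x^4 + 15x^3 + (45/4)x^2 + (9/2)x + 35/4
E_{2/3} f = -(3/4)x^6 - 3x^5 - 5x^4 - (40/9)x^3 - (20/9)x^2 - (232/27)x - 1312/243
∇ f = -(9/2)x^5 + (45/4)x^4 - 15x^3 + (45/4)x^2 - (9/2)x - 29/4
(E_{2/3} + ∇) f = -(3/4)x^6 - (15/2)x^5 + (25/4)x^4 - (175/9)x^3 + (325/36)x^2 - (707/54)x - 12295/972
(-Δ + (E_{2/3} + ∇)) f = -(3/4)x^6 - 3x^5 + (35/2)x^4 - (40/9)x^3 + (365/18)x^2 - (232/27)x - 1895/486

the image equals g(x) = -(3/4)x^6 - 3x^5 + (35/2)x^4 - (40/9)x^3 + (365/18)x^2 - (232/27)x - 1895/486


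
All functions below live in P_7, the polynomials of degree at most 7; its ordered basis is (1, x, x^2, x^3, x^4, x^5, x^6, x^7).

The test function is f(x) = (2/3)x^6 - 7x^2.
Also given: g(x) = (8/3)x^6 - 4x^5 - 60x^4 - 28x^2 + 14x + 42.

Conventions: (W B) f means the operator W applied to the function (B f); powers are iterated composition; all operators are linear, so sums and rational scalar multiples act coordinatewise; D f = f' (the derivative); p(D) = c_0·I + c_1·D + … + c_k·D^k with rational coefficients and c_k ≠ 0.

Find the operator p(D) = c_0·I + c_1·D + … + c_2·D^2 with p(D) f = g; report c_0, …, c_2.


p(D) = 4·I − D − 3·D^2, i.e. c_0 = 4, c_1 = -1, c_2 = -3

D^0 f = (2/3)x^6 - 7x^2
D^1 f = 4x^5 - 14x
D^2 f = 20x^4 - 14
matching coefficients of g against c_0 f + c_1 Df + … from the top degree down determines the c_i
solution: c_0 = 4, c_1 = -1, c_2 = -3


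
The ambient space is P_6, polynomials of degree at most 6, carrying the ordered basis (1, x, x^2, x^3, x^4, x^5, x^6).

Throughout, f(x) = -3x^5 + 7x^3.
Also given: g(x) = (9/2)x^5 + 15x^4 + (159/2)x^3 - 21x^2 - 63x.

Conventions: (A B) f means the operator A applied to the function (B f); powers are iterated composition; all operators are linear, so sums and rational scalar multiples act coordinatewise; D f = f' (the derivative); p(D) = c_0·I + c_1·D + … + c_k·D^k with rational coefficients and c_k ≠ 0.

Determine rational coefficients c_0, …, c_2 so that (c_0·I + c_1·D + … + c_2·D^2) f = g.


c_0 = -3/2, c_1 = -1, c_2 = -3/2

D^0 f = -3x^5 + 7x^3
D^1 f = -15x^4 + 21x^2
D^2 f = -60x^3 + 42x
matching coefficients of g against c_0 f + c_1 Df + … from the top degree down determines the c_i
solution: c_0 = -3/2, c_1 = -1, c_2 = -3/2


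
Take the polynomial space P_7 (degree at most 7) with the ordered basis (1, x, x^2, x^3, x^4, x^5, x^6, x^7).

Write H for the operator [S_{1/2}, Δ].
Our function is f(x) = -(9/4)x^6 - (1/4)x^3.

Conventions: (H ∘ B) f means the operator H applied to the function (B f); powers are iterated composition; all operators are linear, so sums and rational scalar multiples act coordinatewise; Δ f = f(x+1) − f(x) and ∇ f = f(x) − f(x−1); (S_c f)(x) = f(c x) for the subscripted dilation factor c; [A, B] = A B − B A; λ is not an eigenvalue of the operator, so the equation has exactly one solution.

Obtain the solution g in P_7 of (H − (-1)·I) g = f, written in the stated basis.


write g with unknown coordinates in the stated basis and equate coefficients in (H − (-1)·I) g = f
solving from the highest basis element down gives g = -(9/4)x^6 + (27/128)x^5 + (6345/4096)x^4 + (66959/16384)x^3 + (547023/131072)x^2 - (878349/262144)x - 586223/131072
check: H g = -(27/128)x^5 - (6345/4096)x^4 - (71055/16384)x^3 - (547023/131072)x^2 + (878349/262144)x + 586223/131072
so H g − (-1)·g = -(9/4)x^6 - (1/4)x^3 = f ✓

the image equals g(x) = -(9/4)x^6 + (27/128)x^5 + (6345/4096)x^4 + (66959/16384)x^3 + (547023/131072)x^2 - (878349/262144)x - 586223/131072


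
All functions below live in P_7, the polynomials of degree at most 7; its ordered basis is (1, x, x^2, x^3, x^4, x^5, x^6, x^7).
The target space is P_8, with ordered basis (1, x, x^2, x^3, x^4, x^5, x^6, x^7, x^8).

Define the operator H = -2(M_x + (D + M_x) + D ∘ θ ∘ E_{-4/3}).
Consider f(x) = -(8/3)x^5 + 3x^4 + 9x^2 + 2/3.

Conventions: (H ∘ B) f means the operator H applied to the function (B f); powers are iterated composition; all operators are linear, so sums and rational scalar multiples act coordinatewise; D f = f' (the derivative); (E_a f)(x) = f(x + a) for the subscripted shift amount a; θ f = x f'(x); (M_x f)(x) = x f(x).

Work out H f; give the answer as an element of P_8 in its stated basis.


M_x f = -(8/3)x^6 + 3x^5 + 9x^3 + (2/3)x
D f = -(40/3)x^4 + 12x^3 + 18x
M_x f = -(8/3)x^6 + 3x^5 + 9x^3 + (2/3)x
(D + M_x) f = -(8/3)x^6 + 3x^5 - (40/3)x^4 + 21x^3 + (56/3)x
E_{-4/3} f = -(8/3)x^5 + (187/9)x^4 - (1712/27)x^3 + (8441/81)x^2 - (22984/243)x + 27254/729
θ E_{-4/3} f = -(40/3)x^5 + (748/9)x^4 - (1712/9)x^3 + (16882/81)x^2 - (22984/243)x
D θ E_{-4/3} f = -(200/3)x^4 + (2992/9)x^3 - (1712/3)x^2 + (33764/81)x - 22984/243
(M_x + (D + M_x) + D ∘ θ ∘ E_{-4/3}) f = -(16/3)x^6 + 6x^5 - 80x^4 + (3262/9)x^3 - (1712/3)x^2 + (35330/81)x - 22984/243
(-2(M_x + (D + M_x) + D ∘ θ ∘ E_{-4/3})) f = (32/3)x^6 - 12x^5 + 160x^4 - (6524/9)x^3 + (3424/3)x^2 - (70660/81)x + 45968/243

g(x) = (32/3)x^6 - 12x^5 + 160x^4 - (6524/9)x^3 + (3424/3)x^2 - (70660/81)x + 45968/243


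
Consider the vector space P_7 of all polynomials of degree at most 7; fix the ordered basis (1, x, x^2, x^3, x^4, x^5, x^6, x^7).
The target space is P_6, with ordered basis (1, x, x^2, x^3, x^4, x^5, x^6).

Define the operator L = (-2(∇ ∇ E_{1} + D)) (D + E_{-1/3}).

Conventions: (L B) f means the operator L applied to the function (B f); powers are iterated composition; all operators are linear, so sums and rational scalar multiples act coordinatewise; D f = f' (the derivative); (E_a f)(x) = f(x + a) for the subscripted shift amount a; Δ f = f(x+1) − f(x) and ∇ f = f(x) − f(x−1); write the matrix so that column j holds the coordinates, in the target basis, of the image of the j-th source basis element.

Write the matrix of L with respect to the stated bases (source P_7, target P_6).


image of 1: 0
image of x: -2
image of x^2: -4x - 20/3
image of x^3: -6x^2 - 20x - 26/3
image of x^4: -8x^3 - 40x^2 - (104/3)x - 172/27
image of x^5: -10x^4 - (200/3)x^3 - (260/3)x^2 - (860/27)x - 970/81
image of x^6: -12x^5 - 100x^4 - (520/3)x^3 - (860/9)x^2 - (1940/27)x - 920/81
image of x^7: -14x^6 - 140x^5 - (910/3)x^4 - (6020/27)x^3 - (6790/27)x^2 - (6440/81)x - 9590/729
each image's coordinates form column j of the matrix

the matrix is [[0, -2, -20/3, -26/3, -172/27, -970/81, -920/81, -9590/729]; [0, 0, -4, -20, -104/3, -860/27, -1940/27, -6440/81]; [0, 0, 0, -6, -40, -260/3, -860/9, -6790/27]; [0, 0, 0, 0, -8, -200/3, -520/3, -6020/27]; [0, 0, 0, 0, 0, -10, -100, -910/3]; [0, 0, 0, 0, 0, 0, -12, -140]; [0, 0, 0, 0, 0, 0, 0, -14]] (rows listed top to bottom)


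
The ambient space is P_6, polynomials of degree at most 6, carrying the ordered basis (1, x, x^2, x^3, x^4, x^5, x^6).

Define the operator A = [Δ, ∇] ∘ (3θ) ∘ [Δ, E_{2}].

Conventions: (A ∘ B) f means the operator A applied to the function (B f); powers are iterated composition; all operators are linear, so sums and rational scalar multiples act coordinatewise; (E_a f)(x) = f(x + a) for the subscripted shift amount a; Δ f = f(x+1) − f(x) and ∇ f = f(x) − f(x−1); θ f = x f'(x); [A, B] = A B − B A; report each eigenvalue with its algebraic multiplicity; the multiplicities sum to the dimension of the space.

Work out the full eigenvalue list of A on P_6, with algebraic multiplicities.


λ = 0 (multiplicity 7)

image of 1: 0
image of x: 0
image of x^2: 0
image of x^3: 0
image of x^4: 0
image of x^5: 0
image of x^6: 0
the matrix is upper triangular; its diagonal is (0, 0, 0, 0, 0, 0, 0)
for a triangular matrix the eigenvalues are the diagonal entries, with algebraic multiplicity their repetition count


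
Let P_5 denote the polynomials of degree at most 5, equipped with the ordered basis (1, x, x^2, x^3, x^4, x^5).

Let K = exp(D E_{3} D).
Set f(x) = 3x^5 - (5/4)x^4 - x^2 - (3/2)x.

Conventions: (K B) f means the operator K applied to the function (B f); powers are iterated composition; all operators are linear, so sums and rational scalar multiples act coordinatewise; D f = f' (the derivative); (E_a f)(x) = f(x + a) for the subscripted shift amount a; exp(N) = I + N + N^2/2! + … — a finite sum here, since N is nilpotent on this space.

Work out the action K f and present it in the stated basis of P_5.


the image equals g(x) = 3x^5 - (5/4)x^4 + 60x^3 + 524x^2 + (3417/2)x + 2548

order-1 term: 60x^3 + 525x^2 + 1530x + 1483
order-2 term: 180x + 1065
the series for exp(D E_{3} D) f terminates at order 2
exp(D E_{3} D) f = 3x^5 - (5/4)x^4 + 60x^3 + 524x^2 + (3417/2)x + 2548


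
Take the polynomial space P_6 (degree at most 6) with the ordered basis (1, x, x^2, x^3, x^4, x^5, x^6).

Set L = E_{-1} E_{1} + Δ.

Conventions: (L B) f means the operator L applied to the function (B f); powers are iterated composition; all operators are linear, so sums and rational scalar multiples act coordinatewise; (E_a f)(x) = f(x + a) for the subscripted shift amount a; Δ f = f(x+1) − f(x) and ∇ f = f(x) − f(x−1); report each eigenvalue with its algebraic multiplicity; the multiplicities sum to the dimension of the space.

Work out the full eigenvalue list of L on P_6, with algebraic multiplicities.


image of 1: 1
image of x: x + 1
image of x^2: x^2 + 2x + 1
image of x^3: x^3 + 3x^2 + 3x + 1
image of x^4: x^4 + 4x^3 + 6x^2 + 4x + 1
image of x^5: x^5 + 5x^4 + 10x^3 + 10x^2 + 5x + 1
image of x^6: x^6 + 6x^5 + 15x^4 + 20x^3 + 15x^2 + 6x + 1
the matrix is upper triangular; its diagonal is (1, 1, 1, 1, 1, 1, 1)
for a triangular matrix the eigenvalues are the diagonal entries, with algebraic multiplicity their repetition count

λ = 1 (multiplicity 7)


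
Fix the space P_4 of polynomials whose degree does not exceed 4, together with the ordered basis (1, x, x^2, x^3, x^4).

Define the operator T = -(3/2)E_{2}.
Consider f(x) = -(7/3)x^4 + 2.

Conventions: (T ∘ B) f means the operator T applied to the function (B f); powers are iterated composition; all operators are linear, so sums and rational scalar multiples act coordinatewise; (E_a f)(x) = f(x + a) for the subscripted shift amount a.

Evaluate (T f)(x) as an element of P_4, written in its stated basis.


g(x) = (7/2)x^4 + 28x^3 + 84x^2 + 112x + 53

E_{2} f = -(7/3)x^4 - (56/3)x^3 - 56x^2 - (224/3)x - 106/3
(-(3/2)E_{2}) f = (7/2)x^4 + 28x^3 + 84x^2 + 112x + 53


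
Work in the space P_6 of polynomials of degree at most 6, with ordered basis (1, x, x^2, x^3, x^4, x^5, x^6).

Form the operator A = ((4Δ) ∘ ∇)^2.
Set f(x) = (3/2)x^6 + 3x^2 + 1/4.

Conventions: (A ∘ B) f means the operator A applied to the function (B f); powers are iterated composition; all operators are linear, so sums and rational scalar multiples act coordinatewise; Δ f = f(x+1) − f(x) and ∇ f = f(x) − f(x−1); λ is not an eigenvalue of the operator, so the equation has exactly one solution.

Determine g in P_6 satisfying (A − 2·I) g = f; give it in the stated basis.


the result is g(x) = -(3/4)x^6 - (4323/2)x^2 - 5761/8

write g with unknown coordinates in the stated basis and equate coefficients in (A − 2·I) g = f
solving from the highest basis element down gives g = -(3/4)x^6 - (4323/2)x^2 - 5761/8
check: A g = -4320x^2 - 1440
so A g − 2·g = (3/2)x^6 + 3x^2 + 1/4 = f ✓


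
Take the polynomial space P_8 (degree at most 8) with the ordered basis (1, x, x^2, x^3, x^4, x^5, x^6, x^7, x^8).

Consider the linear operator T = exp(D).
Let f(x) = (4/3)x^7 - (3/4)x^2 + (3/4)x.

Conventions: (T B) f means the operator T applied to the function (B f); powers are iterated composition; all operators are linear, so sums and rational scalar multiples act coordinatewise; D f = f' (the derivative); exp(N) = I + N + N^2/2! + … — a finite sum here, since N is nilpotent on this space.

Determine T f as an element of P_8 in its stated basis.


the result is g(x) = (4/3)x^7 + (28/3)x^6 + 28x^5 + (140/3)x^4 + (140/3)x^3 + (109/4)x^2 + (103/12)x + 4/3

order-1 term: (28/3)x^6 - (3/2)x + 3/4
order-2 term: 28x^5 - 3/4
order-3 term: (140/3)x^4
order-4 term: (140/3)x^3
order-5 term: 28x^2
order-6 term: (28/3)x
order-7 term: 4/3
the series for exp(D) f terminates at order 7
exp(D) f = (4/3)x^7 + (28/3)x^6 + 28x^5 + (140/3)x^4 + (140/3)x^3 + (109/4)x^2 + (103/12)x + 4/3


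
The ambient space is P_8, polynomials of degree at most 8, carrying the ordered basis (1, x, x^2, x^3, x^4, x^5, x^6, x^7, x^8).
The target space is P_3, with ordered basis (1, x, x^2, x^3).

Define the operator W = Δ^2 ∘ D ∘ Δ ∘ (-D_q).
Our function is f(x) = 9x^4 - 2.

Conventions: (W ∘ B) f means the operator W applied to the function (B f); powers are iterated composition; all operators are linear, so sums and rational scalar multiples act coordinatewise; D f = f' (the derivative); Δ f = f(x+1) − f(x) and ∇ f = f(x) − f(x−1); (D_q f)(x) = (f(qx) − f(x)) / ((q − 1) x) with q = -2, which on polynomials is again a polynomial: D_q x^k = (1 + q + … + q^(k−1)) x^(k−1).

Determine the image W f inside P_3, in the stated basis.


D_q f = -45x^3
(-D_q) f = 45x^3
Δ (-D_q) f = 135x^2 + 135x + 45
D Δ (-D_q) f = 270x + 135
Δ (D ∘ Δ) (-D_q) f = 270
Δ Δ (D ∘ Δ) (-D_q) f = 0

the result is g(x) = 0


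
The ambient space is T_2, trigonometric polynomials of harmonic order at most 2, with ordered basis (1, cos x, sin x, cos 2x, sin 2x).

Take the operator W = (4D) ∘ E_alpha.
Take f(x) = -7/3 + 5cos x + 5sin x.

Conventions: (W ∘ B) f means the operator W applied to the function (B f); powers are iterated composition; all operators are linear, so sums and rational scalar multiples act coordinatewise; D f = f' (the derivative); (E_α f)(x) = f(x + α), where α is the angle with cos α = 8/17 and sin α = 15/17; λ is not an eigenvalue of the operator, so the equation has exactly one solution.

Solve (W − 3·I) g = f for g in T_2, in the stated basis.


the result is g(x) = 7/9 - (143/157)cos x - (79/157)sin x

write g with unknown coordinates in the stated basis and equate coefficients in (W − 3·I) g = f
solving from the highest basis element down gives g = 7/9 - (143/157)cos x - (79/157)sin x
check: W g = (356/157)cos x + (548/157)sin x
so W g − 3·g = -7/3 + 5cos x + 5sin x = f ✓


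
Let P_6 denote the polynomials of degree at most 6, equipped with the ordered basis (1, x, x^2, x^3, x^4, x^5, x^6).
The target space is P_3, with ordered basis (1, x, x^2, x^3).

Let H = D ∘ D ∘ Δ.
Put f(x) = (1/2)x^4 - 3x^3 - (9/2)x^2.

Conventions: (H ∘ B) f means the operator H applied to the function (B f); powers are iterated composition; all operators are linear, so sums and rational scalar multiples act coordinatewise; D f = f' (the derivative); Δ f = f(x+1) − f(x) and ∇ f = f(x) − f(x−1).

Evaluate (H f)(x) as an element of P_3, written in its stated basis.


g(x) = 12x - 12

Δ f = 2x^3 - 6x^2 - 16x - 7
D Δ f = 6x^2 - 12x - 16
D D Δ f = 12x - 12


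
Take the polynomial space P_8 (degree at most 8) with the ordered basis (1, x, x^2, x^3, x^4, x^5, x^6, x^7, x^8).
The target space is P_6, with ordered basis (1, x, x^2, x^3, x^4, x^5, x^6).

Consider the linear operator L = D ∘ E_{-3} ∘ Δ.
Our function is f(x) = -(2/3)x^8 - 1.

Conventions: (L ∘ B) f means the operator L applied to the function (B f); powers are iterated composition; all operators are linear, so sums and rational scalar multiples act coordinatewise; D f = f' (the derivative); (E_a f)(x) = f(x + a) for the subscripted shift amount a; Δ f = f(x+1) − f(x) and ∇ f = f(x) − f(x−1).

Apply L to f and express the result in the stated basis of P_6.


Δ f = -(16/3)x^7 - (56/3)x^6 - (112/3)x^5 - (140/3)x^4 - (112/3)x^3 - (56/3)x^2 - (16/3)x - 2/3
E_{-3} Δ f = -(16/3)x^7 + (280/3)x^6 - (2128/3)x^5 + (9100/3)x^4 - (23632/3)x^3 + (37240/3)x^2 - (32944/3)x + 12610/3
D E_{-3} Δ f = -(112/3)x^6 + 560x^5 - (10640/3)x^4 + (36400/3)x^3 - 23632x^2 + (74480/3)x - 32944/3

the image equals g(x) = -(112/3)x^6 + 560x^5 - (10640/3)x^4 + (36400/3)x^3 - 23632x^2 + (74480/3)x - 32944/3
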